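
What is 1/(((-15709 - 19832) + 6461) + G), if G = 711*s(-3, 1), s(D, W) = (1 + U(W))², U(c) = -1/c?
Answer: -1/29080 ≈ -3.4388e-5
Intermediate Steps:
s(D, W) = (1 - 1/W)²
G = 0 (G = 711*((-1 + 1)²/1²) = 711*(1*0²) = 711*(1*0) = 711*0 = 0)
1/(((-15709 - 19832) + 6461) + G) = 1/(((-15709 - 19832) + 6461) + 0) = 1/((-35541 + 6461) + 0) = 1/(-29080 + 0) = 1/(-29080) = -1/29080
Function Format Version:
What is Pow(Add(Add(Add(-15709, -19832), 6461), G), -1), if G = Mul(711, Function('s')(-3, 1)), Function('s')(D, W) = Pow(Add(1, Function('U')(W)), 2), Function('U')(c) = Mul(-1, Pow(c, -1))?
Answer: Rational(-1, 29080) ≈ -3.4388e-5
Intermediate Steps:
Function('s')(D, W) = Pow(Add(1, Mul(-1, Pow(W, -1))), 2)
G = 0 (G = Mul(711, Mul(Pow(1, -2), Pow(Add(-1, 1), 2))) = Mul(711, Mul(1, Pow(0, 2))) = Mul(711, Mul(1, 0)) = Mul(711, 0) = 0)
Pow(Add(Add(Add(-15709, -19832), 6461), G), -1) = Pow(Add(Add(Add(-15709, -19832), 6461), 0), -1) = Pow(Add(Add(-35541, 6461), 0), -1) = Pow(Add(-29080, 0), -1) = Pow(-29080, -1) = Rational(-1, 29080)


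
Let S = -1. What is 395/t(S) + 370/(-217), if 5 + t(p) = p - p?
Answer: -17513/217 ≈ -80.705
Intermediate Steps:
t(p) = -5 (t(p) = -5 + (p - p) = -5 + 0 = -5)
395/t(S) + 370/(-217) = 395/(-5) + 370/(-217) = 395*(-1/5) + 370*(-1/217) = -79 - 370/217 = -17513/217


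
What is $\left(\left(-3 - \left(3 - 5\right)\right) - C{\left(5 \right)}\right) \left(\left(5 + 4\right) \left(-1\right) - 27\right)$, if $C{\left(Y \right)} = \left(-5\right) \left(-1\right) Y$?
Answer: $936$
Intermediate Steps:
$C{\left(Y \right)} = 5 Y$
$\left(\left(-3 - \left(3 - 5\right)\right) - C{\left(5 \right)}\right) \left(\left(5 + 4\right) \left(-1\right) - 27\right) = \left(\left(-3 - \left(3 - 5\right)\right) - 5 \cdot 5\right) \left(\left(5 + 4\right) \left(-1\right) - 27\right) = \left(\left(-3 - -2\right) - 25\right) \left(9 \left(-1\right) - 27\right) = \left(\left(-3 + 2\right) - 25\right) \left(-9 - 27\right) = \left(-1 - 25\right) \left(-36\right) = \left(-26\right) \left(-36\right) = 936$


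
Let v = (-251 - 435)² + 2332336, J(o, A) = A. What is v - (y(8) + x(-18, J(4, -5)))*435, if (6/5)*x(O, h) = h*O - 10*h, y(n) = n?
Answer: 2748702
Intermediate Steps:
x(O, h) = -25*h/3 + 5*O*h/6 (x(O, h) = 5*(h*O - 10*h)/6 = 5*(O*h - 10*h)/6 = 5*(-10*h + O*h)/6 = -25*h/3 + 5*O*h/6)
v = 2802932 (v = (-686)² + 2332336 = 470596 + 2332336 = 2802932)
v - (y(8) + x(-18, J(4, -5)))*435 = 2802932 - (8 + (⅚)*(-5)*(-10 - 18))*435 = 2802932 - (8 + (⅚)*(-5)*(-28))*435 = 2802932 - (8 + 350/3)*435 = 2802932 - 374*435/3 = 2802932 - 1*54230 = 2802932 - 54230 = 2748702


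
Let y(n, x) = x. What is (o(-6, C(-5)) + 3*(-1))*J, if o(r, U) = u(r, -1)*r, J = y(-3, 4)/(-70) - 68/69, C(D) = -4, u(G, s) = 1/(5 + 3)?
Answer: 1259/322 ≈ 3.9099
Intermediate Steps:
u(G, s) = ⅛ (u(G, s) = 1/8 = ⅛)
J = -2518/2415 (J = 4/(-70) - 68/69 = 4*(-1/70) - 68*1/69 = -2/35 - 68/69 = -2518/2415 ≈ -1.0427)
o(r, U) = r/8
(o(-6, C(-5)) + 3*(-1))*J = ((⅛)*(-6) + 3*(-1))*(-2518/2415) = (-¾ - 3)*(-2518/2415) = -15/4*(-2518/2415) = 1259/322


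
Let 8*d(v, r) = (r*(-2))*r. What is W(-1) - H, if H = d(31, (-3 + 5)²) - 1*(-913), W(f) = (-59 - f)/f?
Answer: -851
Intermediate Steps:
W(f) = (-59 - f)/f
d(v, r) = -r²/4 (d(v, r) = ((r*(-2))*r)/8 = ((-2*r)*r)/8 = (-2*r²)/8 = -r²/4)
H = 909 (H = -(-3 + 5)⁴/4 - 1*(-913) = -(2²)²/4 + 913 = -¼*4² + 913 = -¼*16 + 913 = -4 + 913 = 909)
W(-1) - H = (-59 - 1*(-1))/(-1) - 1*909 = -(-59 + 1) - 909 = -1*(-58) - 909 = 58 - 909 = -851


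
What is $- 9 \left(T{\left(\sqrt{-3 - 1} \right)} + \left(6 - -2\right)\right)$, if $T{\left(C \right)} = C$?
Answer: $-72 - 18 i \approx -72.0 - 18.0 i$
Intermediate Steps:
$- 9 \left(T{\left(\sqrt{-3 - 1} \right)} + \left(6 - -2\right)\right) = - 9 \left(\sqrt{-3 - 1} + \left(6 - -2\right)\right) = - 9 \left(\sqrt{-4} + \left(6 + 2\right)\right) = - 9 \left(2 i + 8\right) = - 9 \left(8 + 2 i\right) = -72 - 18 i$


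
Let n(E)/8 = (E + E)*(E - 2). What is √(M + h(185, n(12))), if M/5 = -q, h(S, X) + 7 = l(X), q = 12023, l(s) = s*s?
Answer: √3626278 ≈ 1904.3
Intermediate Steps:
l(s) = s²
n(E) = 16*E*(-2 + E) (n(E) = 8*((E + E)*(E - 2)) = 8*((2*E)*(-2 + E)) = 8*(2*E*(-2 + E)) = 16*E*(-2 + E))
h(S, X) = -7 + X²
M = -60115 (M = 5*(-1*12023) = 5*(-12023) = -60115)
√(M + h(185, n(12))) = √(-60115 + (-7 + (16*12*(-2 + 12))²)) = √(-60115 + (-7 + (16*12*10)²)) = √(-60115 + (-7 + 1920²)) = √(-60115 + (-7 + 3686400)) = √(-60115 + 3686393) = √3626278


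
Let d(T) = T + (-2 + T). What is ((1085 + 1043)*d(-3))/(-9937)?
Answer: 896/523 ≈ 1.7132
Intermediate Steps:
d(T) = -2 + 2*T
((1085 + 1043)*d(-3))/(-9937) = ((1085 + 1043)*(-2 + 2*(-3)))/(-9937) = (2128*(-2 - 6))*(-1/9937) = (2128*(-8))*(-1/9937) = -17024*(-1/9937) = 896/523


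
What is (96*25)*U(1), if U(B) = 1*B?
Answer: 2400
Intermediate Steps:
U(B) = B
(96*25)*U(1) = (96*25)*1 = 2400*1 = 2400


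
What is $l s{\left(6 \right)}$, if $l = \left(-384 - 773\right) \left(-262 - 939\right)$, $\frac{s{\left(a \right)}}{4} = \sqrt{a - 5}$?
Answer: $5558228$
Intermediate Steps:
$s{\left(a \right)} = 4 \sqrt{-5 + a}$ ($s{\left(a \right)} = 4 \sqrt{a - 5} = 4 \sqrt{-5 + a}$)
$l = 1389557$ ($l = \left(-1157\right) \left(-1201\right) = 1389557$)
$l s{\left(6 \right)} = 1389557 \cdot 4 \sqrt{-5 + 6} = 1389557 \cdot 4 \sqrt{1} = 1389557 \cdot 4 \cdot 1 = 1389557 \cdot 4 = 5558228$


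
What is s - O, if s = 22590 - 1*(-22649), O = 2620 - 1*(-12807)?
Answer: 29812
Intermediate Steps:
O = 15427 (O = 2620 + 12807 = 15427)
s = 45239 (s = 22590 + 22649 = 45239)
s - O = 45239 - 1*15427 = 45239 - 15427 = 29812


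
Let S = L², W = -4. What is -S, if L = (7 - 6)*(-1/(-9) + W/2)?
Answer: -289/81 ≈ -3.5679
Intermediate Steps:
L = -17/9 (L = (7 - 6)*(-1/(-9) - 4/2) = 1*(-1*(-⅑) - 4*½) = 1*(⅑ - 2) = 1*(-17/9) = -17/9 ≈ -1.8889)
S = 289/81 (S = (-17/9)² = 289/81 ≈ 3.5679)
-S = -1*289/81 = -289/81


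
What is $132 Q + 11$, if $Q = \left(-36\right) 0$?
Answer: $11$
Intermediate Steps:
$Q = 0$
$132 Q + 11 = 132 \cdot 0 + 11 = 0 + 11 = 11$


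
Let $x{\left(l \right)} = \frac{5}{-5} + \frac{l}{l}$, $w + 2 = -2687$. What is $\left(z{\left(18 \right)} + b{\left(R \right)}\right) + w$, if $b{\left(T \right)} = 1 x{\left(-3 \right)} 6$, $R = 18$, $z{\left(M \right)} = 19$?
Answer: $-2670$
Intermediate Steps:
$w = -2689$ ($w = -2 - 2687 = -2689$)
$x{\left(l \right)} = 0$ ($x{\left(l \right)} = 5 \left(- \frac{1}{5}\right) + 1 = -1 + 1 = 0$)
$b{\left(T \right)} = 0$ ($b{\left(T \right)} = 1 \cdot 0 \cdot 6 = 0 \cdot 6 = 0$)
$\left(z{\left(18 \right)} + b{\left(R \right)}\right) + w = \left(19 + 0\right) - 2689 = 19 - 2689 = -2670$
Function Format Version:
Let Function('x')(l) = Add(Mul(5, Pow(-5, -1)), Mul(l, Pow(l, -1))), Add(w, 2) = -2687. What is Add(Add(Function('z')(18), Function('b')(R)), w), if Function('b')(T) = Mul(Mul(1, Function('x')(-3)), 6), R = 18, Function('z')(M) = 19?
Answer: -2670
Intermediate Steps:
w = -2689 (w = Add(-2, -2687) = -2689)
Function('x')(l) = 0 (Function('x')(l) = Add(Mul(5, Rational(-1, 5)), 1) = Add(-1, 1) = 0)
Function('b')(T) = 0 (Function('b')(T) = Mul(Mul(1, 0), 6) = Mul(0, 6) = 0)
Add(Add(Function('z')(18), Function('b')(R)), w) = Add(Add(19, 0), -2689) = Add(19, -2689) = -2670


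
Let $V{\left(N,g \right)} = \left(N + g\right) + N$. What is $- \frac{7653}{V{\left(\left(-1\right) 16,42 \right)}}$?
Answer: $- \frac{7653}{10} \approx -765.3$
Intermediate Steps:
$V{\left(N,g \right)} = g + 2 N$
$- \frac{7653}{V{\left(\left(-1\right) 16,42 \right)}} = - \frac{7653}{42 + 2 \left(\left(-1\right) 16\right)} = - \frac{7653}{42 + 2 \left(-16\right)} = - \frac{7653}{42 - 32} = - \frac{7653}{10}$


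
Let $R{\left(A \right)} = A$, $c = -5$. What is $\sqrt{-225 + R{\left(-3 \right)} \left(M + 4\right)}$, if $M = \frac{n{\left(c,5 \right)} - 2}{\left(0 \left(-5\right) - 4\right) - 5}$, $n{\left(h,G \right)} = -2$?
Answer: $\frac{i \sqrt{2145}}{3} \approx 15.438 i$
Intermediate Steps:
$M = \frac{4}{9}$ ($M = \frac{-2 - 2}{\left(0 \left(-5\right) - 4\right) - 5} = - \frac{4}{\left(0 - 4\right) - 5} = - \frac{4}{-4 - 5} = - \frac{4}{-9} = \left(-4\right) \left(- \frac{1}{9}\right) = \frac{4}{9} \approx 0.44444$)
$\sqrt{-225 + R{\left(-3 \right)} \left(M + 4\right)} = \sqrt{-225 - 3 \left(\frac{4}{9} + 4\right)} = \sqrt{-225 - \frac{40}{3}} = \sqrt{- \frac{715}{3}} = \frac{i \sqrt{2145}}{3}$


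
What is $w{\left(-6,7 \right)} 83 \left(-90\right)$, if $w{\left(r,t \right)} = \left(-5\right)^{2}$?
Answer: $-186750$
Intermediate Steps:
$w{\left(r,t \right)} = 25$
$w{\left(-6,7 \right)} 83 \left(-90\right) = 25 \cdot 83 \left(-90\right) = 2075 \left(-90\right) = -186750$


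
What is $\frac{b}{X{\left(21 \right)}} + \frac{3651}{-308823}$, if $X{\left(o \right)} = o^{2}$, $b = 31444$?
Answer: $\frac{462334301}{6485283} \approx 71.29$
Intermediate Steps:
$\frac{b}{X{\left(21 \right)}} + \frac{3651}{-308823} = \frac{31444}{21^{2}} + \frac{3651}{-308823} = \frac{31444}{441} + 3651 \left(- \frac{1}{308823}\right) = 31444 \cdot \frac{1}{441} - \frac{1217}{102941} = \frac{4492}{63} - \frac{1217}{102941} = \frac{462334301}{6485283}$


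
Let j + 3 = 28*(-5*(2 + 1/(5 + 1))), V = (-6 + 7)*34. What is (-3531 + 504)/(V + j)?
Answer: 9081/817 ≈ 11.115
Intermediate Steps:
V = 34 (V = 1*34 = 34)
j = -919/3 (j = -3 + 28*(-5*(2 + 1/(5 + 1))) = -3 + 28*(-5*(2 + 1/6)) = -3 + 28*(-5*(2 + ⅙)) = -3 + 28*(-5*13/6) = -3 + 28*(-65/6) = -3 - 910/3 = -919/3 ≈ -306.33)
(-3531 + 504)/(V + j) = (-3531 + 504)/(34 - 919/3) = -3027/(-817/3) = -3027*(-3/817) = 9081/817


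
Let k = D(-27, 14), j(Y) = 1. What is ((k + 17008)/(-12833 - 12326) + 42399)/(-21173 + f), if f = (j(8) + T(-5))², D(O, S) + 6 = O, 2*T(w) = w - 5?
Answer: -1066699466/532288963 ≈ -2.0040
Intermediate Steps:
T(w) = -5/2 + w/2 (T(w) = (w - 5)/2 = (-5 + w)/2 = -5/2 + w/2)
D(O, S) = -6 + O
k = -33 (k = -6 - 27 = -33)
f = 16 (f = (1 + (-5/2 + (½)*(-5)))² = (1 + (-5/2 - 5/2))² = (1 - 5)² = (-4)² = 16)
((k + 17008)/(-12833 - 12326) + 42399)/(-21173 + f) = ((-33 + 17008)/(-12833 - 12326) + 42399)/(-21173 + 16) = (16975/(-25159) + 42399)/(-21157) = (16975*(-1/25159) + 42399)*(-1/21157) = (-16975/25159 + 42399)*(-1/21157) = (1066699466/25159)*(-1/21157) = -1066699466/532288963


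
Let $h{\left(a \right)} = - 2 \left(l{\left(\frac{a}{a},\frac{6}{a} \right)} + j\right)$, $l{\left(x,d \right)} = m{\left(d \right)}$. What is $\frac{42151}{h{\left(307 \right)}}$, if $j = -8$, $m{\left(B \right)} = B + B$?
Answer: $\frac{12940357}{4888} \approx 2647.4$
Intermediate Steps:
$m{\left(B \right)} = 2 B$
$l{\left(x,d \right)} = 2 d$
$h{\left(a \right)} = 16 - \frac{24}{a}$ ($h{\left(a \right)} = - 2 \left(2 \frac{6}{a} - 8\right) = - 2 \left(\frac{12}{a} - 8\right) = - 2 \left(-8 + \frac{12}{a}\right) = 16 - \frac{24}{a}$)
$\frac{42151}{h{\left(307 \right)}} = \frac{42151}{16 - \frac{24}{307}} = \frac{42151}{\frac{4888}{307}} = 42151 \cdot \frac{307}{4888} = \frac{12940357}{4888}$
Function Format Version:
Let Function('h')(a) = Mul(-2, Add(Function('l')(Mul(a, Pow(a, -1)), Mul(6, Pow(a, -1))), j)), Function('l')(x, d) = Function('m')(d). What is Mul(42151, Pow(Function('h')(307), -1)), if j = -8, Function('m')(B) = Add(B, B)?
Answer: Rational(12940357, 4888) ≈ 2647.4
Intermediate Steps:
Function('m')(B) = Mul(2, B)
Function('l')(x, d) = Mul(2, d)
Function('h')(a) = Add(16, Mul(-24, Pow(a, -1))) (Function('h')(a) = Mul(-2, Add(Mul(2, Mul(6, Pow(a, -1))), -8)) = Mul(-2, Add(Mul(12, Pow(a, -1)), -8)) = Mul(-2, Add(-8, Mul(12, Pow(a, -1)))) = Add(16, Mul(-24, Pow(a, -1))))
Mul(42151, Pow(Function('h')(307), -1)) = Mul(42151, Pow(Add(16, Mul(-24, Pow(307, -1))), -1)) = Mul(42151, Pow(Add(16, Mul(-24, Rational(1, 307))), -1)) = Mul(42151, Pow(Add(16, Rational(-24, 307)), -1)) = Mul(42151, Pow(Rational(4888, 307), -1)) = Mul(42151, Rational(307, 4888)) = Rational(12940357, 4888)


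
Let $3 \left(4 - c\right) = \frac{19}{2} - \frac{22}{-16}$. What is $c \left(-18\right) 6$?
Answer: $- \frac{81}{2} \approx -40.5$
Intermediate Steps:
$c = \frac{3}{8}$ ($c = 4 - \frac{\frac{19}{2} - \frac{22}{-16}}{3} = 4 - \frac{19 \cdot \frac{1}{2} - - \frac{11}{8}}{3} = 4 - \frac{\frac{19}{2} + \frac{11}{8}}{3} = 4 - \frac{29}{8} = \frac{3}{8} \approx 0.375$)
$c \left(-18\right) 6 = \frac{3}{8} \left(-18\right) 6 = \left(- \frac{27}{4}\right) 6 = - \frac{81}{2}$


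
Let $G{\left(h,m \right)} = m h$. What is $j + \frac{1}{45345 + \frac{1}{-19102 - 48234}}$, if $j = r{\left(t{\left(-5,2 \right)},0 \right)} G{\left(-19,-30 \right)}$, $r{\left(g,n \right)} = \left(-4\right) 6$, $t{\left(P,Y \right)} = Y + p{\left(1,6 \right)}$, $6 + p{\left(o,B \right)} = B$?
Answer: $- \frac{41769840504584}{3053350919} \approx -13680.0$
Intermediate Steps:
$G{\left(h,m \right)} = h m$
$p{\left(o,B \right)} = -6 + B$
$t{\left(P,Y \right)} = Y$ ($t{\left(P,Y \right)} = Y + \left(-6 + 6\right) = Y + 0 = Y$)
$r{\left(g,n \right)} = -24$
$j = -13680$ ($j = - 24 \left(\left(-19\right) \left(-30\right)\right) = \left(-24\right) 570 = -13680$)
$j + \frac{1}{45345 + \frac{1}{-19102 - 48234}} = -13680 + \frac{1}{45345 + \frac{1}{-19102 - 48234}} = -13680 + \frac{1}{45345 + \frac{1}{-67336}} = -13680 + \frac{1}{45345 - \frac{1}{67336}} = -13680 + \frac{1}{\frac{3053350919}{67336}} = -13680 + \frac{67336}{3053350919} = - \frac{41769840504584}{3053350919}$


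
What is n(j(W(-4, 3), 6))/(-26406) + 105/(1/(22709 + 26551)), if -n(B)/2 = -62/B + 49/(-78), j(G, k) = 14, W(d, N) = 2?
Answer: 37286272784639/7208838 ≈ 5.1723e+6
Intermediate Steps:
n(B) = 49/39 + 124/B (n(B) = -2*(-62/B + 49/(-78)) = -2*(-62/B + 49*(-1/78)) = -2*(-62/B - 49/78) = -2*(-49/78 - 62/B) = 49/39 + 124/B)
n(j(W(-4, 3), 6))/(-26406) + 105/(1/(22709 + 26551)) = (49/39 + 124/14)/(-26406) + 105/(1/(22709 + 26551)) = (49/39 + 124*(1/14))*(-1/26406) + 105/(1/49260) = (49/39 + 62/7)*(-1/26406) + 105/(1/49260) = (2761/273)*(-1/26406) + 105*49260 = -2761/7208838 + 5172300 = 37286272784639/7208838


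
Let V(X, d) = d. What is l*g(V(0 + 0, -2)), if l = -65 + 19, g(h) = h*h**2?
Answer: 368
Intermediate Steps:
g(h) = h**3
l = -46
l*g(V(0 + 0, -2)) = -46*(-2)**3 = -46*(-8) = 368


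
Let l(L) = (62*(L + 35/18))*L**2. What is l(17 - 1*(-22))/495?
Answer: 351013/45 ≈ 7800.3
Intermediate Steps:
l(L) = L**2*(1085/9 + 62*L) (l(L) = (62*(L + 35*(1/18)))*L**2 = (62*(L + 35/18))*L**2 = (62*(35/18 + L))*L**2 = (1085/9 + 62*L)*L**2 = L**2*(1085/9 + 62*L))
l(17 - 1*(-22))/495 = ((17 - 1*(-22))**2*(1085/9 + 62*(17 - 1*(-22))))/495 = ((17 + 22)**2*(1085/9 + 62*(17 + 22)))*(1/495) = (39**2*(1085/9 + 62*39))*(1/495) = (1521*(1085/9 + 2418))*(1/495) = (1521*(22847/9))*(1/495) = 3861143*(1/495) = 351013/45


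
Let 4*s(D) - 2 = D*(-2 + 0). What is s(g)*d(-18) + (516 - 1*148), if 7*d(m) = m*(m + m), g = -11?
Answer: 6464/7 ≈ 923.43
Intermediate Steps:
s(D) = ½ - D/2 (s(D) = ½ + (D*(-2 + 0))/4 = ½ + (D*(-2))/4 = ½ + (-2*D)/4 = ½ - D/2)
d(m) = 2*m²/7 (d(m) = (m*(m + m))/7 = (m*(2*m))/7 = (2*m²)/7 = 2*m²/7)
s(g)*d(-18) + (516 - 1*148) = (½ - ½*(-11))*((2/7)*(-18)²) + (516 - 1*148) = (½ + 11/2)*((2/7)*324) + (516 - 148) = 6*(648/7) + 368 = 3888/7 + 368 = 6464/7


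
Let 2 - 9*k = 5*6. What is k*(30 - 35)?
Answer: 140/9 ≈ 15.556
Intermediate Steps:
k = -28/9 (k = 2/9 - 5*6/9 = 2/9 - 1/9*30 = 2/9 - 10/3 = -28/9 ≈ -3.1111)
k*(30 - 35) = -28*(30 - 35)/9 = -28/9*(-5) = 140/9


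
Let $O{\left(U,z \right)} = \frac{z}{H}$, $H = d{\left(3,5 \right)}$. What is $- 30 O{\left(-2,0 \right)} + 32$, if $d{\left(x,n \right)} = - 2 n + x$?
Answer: $32$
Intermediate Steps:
$d{\left(x,n \right)} = x - 2 n$
$H = -7$ ($H = 3 - 10 = -7$)
$O{\left(U,z \right)} = - \frac{z}{7}$ ($O{\left(U,z \right)} = \frac{z}{-7} = z \left(- \frac{1}{7}\right) = - \frac{z}{7}$)
$- 30 O{\left(-2,0 \right)} + 32 = - 30 \left(\left(- \frac{1}{7}\right) 0\right) + 32 = \left(-30\right) 0 + 32 = 0 + 32 = 32$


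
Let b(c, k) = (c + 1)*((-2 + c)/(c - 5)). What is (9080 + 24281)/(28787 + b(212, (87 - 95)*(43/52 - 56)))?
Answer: 767303/667071 ≈ 1.1503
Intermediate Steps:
b(c, k) = (1 + c)*(-2 + c)/(-5 + c) (b(c, k) = (1 + c)*((-2 + c)/(-5 + c)) = (1 + c)*(-2 + c)/(-5 + c))
(9080 + 24281)/(28787 + b(212, (87 - 95)*(43/52 - 56))) = (9080 + 24281)/(28787 + (-2 + 212² - 1*212)/(-5 + 212)) = 33361/(28787 + (-2 + 44944 - 212)/207) = 33361/(28787 + (1/207)*44730) = 33361/(28787 + 4970/23) = 33361/(667071/23) = 33361*(23/667071) = 767303/667071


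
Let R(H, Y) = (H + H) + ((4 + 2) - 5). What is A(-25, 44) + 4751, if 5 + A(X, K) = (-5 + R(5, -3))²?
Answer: 4782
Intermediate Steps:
R(H, Y) = 1 + 2*H (R(H, Y) = 2*H + (6 - 5) = 2*H + 1 = 1 + 2*H)
A(X, K) = 31 (A(X, K) = -5 + (-5 + (1 + 2*5))² = -5 + (-5 + (1 + 10))² = -5 + (-5 + 11)² = -5 + 6² = -5 + 36 = 31)
A(-25, 44) + 4751 = 31 + 4751 = 4782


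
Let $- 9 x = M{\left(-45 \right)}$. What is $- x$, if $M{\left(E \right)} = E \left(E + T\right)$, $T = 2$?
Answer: $215$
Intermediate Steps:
$M{\left(E \right)} = E \left(2 + E\right)$ ($M{\left(E \right)} = E \left(E + 2\right) = E \left(2 + E\right)$)
$x = -215$ ($x = - \frac{\left(-45\right) \left(2 - 45\right)}{9} = - \frac{\left(-45\right) \left(-43\right)}{9} = \left(- \frac{1}{9}\right) 1935 = -215$)
$- x = \left(-1\right) \left(-215\right) = 215$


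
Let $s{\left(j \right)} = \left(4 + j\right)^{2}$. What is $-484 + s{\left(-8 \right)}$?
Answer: $-468$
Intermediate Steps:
$-484 + s{\left(-8 \right)} = -484 + \left(4 - 8\right)^{2} = -484 + \left(-4\right)^{2} = -484 + 16 = -468$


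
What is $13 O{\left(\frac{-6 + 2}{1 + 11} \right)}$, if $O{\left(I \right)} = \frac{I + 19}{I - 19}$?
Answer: $- \frac{364}{29} \approx -12.552$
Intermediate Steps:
$O{\left(I \right)} = \frac{19 + I}{-19 + I}$
$13 O{\left(\frac{-6 + 2}{1 + 11} \right)} = 13 \frac{19 + \frac{-6 + 2}{1 + 11}}{-19 + \frac{-6 + 2}{1 + 11}} = 13 \frac{19 - \frac{4}{12}}{-19 - \frac{4}{12}} = 13 \frac{19 - \frac{1}{3}}{-19 - \frac{1}{3}} = 13 \frac{1}{- \frac{58}{3}} \cdot \frac{56}{3} = 13 \left(\left(- \frac{3}{58}\right) \frac{56}{3}\right) = 13 \left(- \frac{28}{29}\right) = - \frac{364}{29}$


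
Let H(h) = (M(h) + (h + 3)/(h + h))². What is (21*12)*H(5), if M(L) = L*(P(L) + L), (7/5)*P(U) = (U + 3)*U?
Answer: 1254434724/175 ≈ 7.1682e+6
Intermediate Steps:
P(U) = 5*U*(3 + U)/7 (P(U) = 5*((U + 3)*U)/7 = 5*((3 + U)*U)/7 = 5*(U*(3 + U))/7 = 5*U*(3 + U)/7)
M(L) = L*(L + 5*L*(3 + L)/7) (M(L) = L*(5*L*(3 + L)/7 + L) = L*(L + 5*L*(3 + L)/7))
H(h) = ((3 + h)/(2*h) + h²*(22 + 5*h)/7)² (H(h) = (h²*(22 + 5*h)/7 + (h + 3)/(h + h))² = (h²*(22 + 5*h)/7 + (3 + h)/((2*h)))² = (h²*(22 + 5*h)/7 + (3 + h)*(1/(2*h)))² = (h²*(22 + 5*h)/7 + (3 + h)/(2*h))² = ((3 + h)/(2*h) + h²*(22 + 5*h)/7)²)
(21*12)*H(5) = (21*12)*((1/196)*(21 + 7*5 + 2*5³*(22 + 5*5))²/5²) = 252*((1/196)*(1/25)*(21 + 35 + 2*125*(22 + 25))²) = 252*((1/196)*(1/25)*(21 + 35 + 2*125*47)²) = 252*((1/196)*(1/25)*(21 + 35 + 11750)²) = 252*((1/196)*(1/25)*11806²) = 252*((1/196)*(1/25)*139381636) = 252*(34845409/1225) = 1254434724/175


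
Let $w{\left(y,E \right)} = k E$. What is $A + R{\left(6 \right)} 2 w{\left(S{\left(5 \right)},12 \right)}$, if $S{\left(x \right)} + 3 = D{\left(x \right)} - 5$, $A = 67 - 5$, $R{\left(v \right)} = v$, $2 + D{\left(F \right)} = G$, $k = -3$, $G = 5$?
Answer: $-370$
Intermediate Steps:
$D{\left(F \right)} = 3$ ($D{\left(F \right)} = -2 + 5 = 3$)
$A = 62$
$S{\left(x \right)} = -5$ ($S{\left(x \right)} = -3 + \left(3 - 5\right) = -3 - 2 = -5$)
$w{\left(y,E \right)} = - 3 E$
$A + R{\left(6 \right)} 2 w{\left(S{\left(5 \right)},12 \right)} = 62 + 6 \cdot 2 \left(\left(-3\right) 12\right) = 62 + 12 \left(-36\right) = 62 - 432 = -370$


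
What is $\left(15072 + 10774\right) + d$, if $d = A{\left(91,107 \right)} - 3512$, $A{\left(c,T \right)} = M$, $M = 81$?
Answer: $22415$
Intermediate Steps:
$A{\left(c,T \right)} = 81$
$d = -3431$ ($d = 81 - 3512 = -3431$)
$\left(15072 + 10774\right) + d = \left(15072 + 10774\right) - 3431 = 25846 - 3431 = 22415$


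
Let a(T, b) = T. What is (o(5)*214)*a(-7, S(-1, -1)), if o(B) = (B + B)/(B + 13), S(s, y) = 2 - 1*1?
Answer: -7490/9 ≈ -832.22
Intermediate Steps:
S(s, y) = 1 (S(s, y) = 2 - 1 = 1)
o(B) = 2*B/(13 + B) (o(B) = (2*B)/(13 + B) = 2*B/(13 + B))
(o(5)*214)*a(-7, S(-1, -1)) = ((2*5/(13 + 5))*214)*(-7) = ((2*5/18)*214)*(-7) = ((2*5*(1/18))*214)*(-7) = ((5/9)*214)*(-7) = (1070/9)*(-7) = -7490/9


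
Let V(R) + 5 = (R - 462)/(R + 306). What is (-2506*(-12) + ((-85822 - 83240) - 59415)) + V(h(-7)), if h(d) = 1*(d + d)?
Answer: -14484049/73 ≈ -1.9841e+5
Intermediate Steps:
h(d) = 2*d (h(d) = 1*(2*d) = 2*d)
V(R) = -5 + (-462 + R)/(306 + R) (V(R) = -5 + (R - 462)/(R + 306) = -5 + (-462 + R)/(306 + R))
(-2506*(-12) + ((-85822 - 83240) - 59415)) + V(h(-7)) = (-2506*(-12) + ((-85822 - 83240) - 59415)) + 4*(-498 - 2*(-7))/(306 + 2*(-7)) = (30072 + (-169062 - 59415)) + 4*(-498 - 1*(-14))/(306 - 14) = (30072 - 228477) + 4*(-498 + 14)/292 = -198405 + 4*(1/292)*(-484) = -198405 - 484/73 = -14484049/73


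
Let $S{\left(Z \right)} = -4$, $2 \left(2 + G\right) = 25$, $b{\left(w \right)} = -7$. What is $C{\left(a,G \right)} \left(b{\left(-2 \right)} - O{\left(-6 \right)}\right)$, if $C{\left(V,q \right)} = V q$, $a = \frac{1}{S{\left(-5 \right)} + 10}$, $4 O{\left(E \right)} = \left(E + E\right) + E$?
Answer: $- \frac{35}{8} \approx -4.375$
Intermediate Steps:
$G = \frac{21}{2}$ ($G = -2 + \frac{1}{2} \cdot 25 = -2 + \frac{25}{2} = \frac{21}{2} \approx 10.5$)
$O{\left(E \right)} = \frac{3 E}{4}$ ($O{\left(E \right)} = \frac{\left(E + E\right) + E}{4} = \frac{2 E + E}{4} = \frac{3 E}{4}$)
$a = \frac{1}{6}$ ($a = \frac{1}{-4 + 10} = \frac{1}{6} \approx 0.16667$)
$C{\left(a,G \right)} \left(b{\left(-2 \right)} - O{\left(-6 \right)}\right) = \frac{1}{6} \cdot \frac{21}{2} \left(-7 - \frac{3}{4} \left(-6\right)\right) = \frac{7 \left(-7 - - \frac{9}{2}\right)}{4} = \frac{7 \left(-7 + \frac{9}{2}\right)}{4} = \frac{7}{4} \left(- \frac{5}{2}\right) = - \frac{35}{8}$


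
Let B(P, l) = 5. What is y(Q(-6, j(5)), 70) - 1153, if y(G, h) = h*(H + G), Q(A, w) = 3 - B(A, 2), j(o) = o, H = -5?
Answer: -1643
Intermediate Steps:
Q(A, w) = -2 (Q(A, w) = 3 - 1*5 = 3 - 5 = -2)
y(G, h) = h*(-5 + G)
y(Q(-6, j(5)), 70) - 1153 = 70*(-5 - 2) - 1153 = 70*(-7) - 1153 = -490 - 1153 = -1643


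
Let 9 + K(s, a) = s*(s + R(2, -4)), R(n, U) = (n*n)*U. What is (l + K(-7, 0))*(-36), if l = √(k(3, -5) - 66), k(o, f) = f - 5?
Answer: -5472 - 72*I*√19 ≈ -5472.0 - 313.84*I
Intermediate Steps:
R(n, U) = U*n² (R(n, U) = n²*U = U*n²)
K(s, a) = -9 + s*(-16 + s) (K(s, a) = -9 + s*(s - 4*2²) = -9 + s*(s - 4*4) = -9 + s*(s - 16) = -9 + s*(-16 + s))
k(o, f) = -5 + f
l = 2*I*√19 (l = √((-5 - 5) - 66) = √(-10 - 66) = √(-76) = 2*I*√19 ≈ 8.7178*I)
(l + K(-7, 0))*(-36) = (2*I*√19 + (-9 + (-7)² - 16*(-7)))*(-36) = (2*I*√19 + (-9 + 49 + 112))*(-36) = (2*I*√19 + 152)*(-36) = (152 + 2*I*√19)*(-36) = -5472 - 72*I*√19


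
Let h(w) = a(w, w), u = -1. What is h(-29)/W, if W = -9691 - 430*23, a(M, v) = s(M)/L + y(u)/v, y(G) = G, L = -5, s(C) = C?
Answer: -282/946415 ≈ -0.00029797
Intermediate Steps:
a(M, v) = -1/v - M/5 (a(M, v) = M/(-5) - 1/v = M*(-⅕) - 1/v = -M/5 - 1/v = -1/v - M/5)
h(w) = -1/w - w/5
W = -19581 (W = -9691 - 1*9890 = -9691 - 9890 = -19581)
h(-29)/W = (-1/(-29) - ⅕*(-29))/(-19581) = (-1*(-1/29) + 29/5)*(-1/19581) = (1/29 + 29/5)*(-1/19581) = (846/145)*(-1/19581) = -282/946415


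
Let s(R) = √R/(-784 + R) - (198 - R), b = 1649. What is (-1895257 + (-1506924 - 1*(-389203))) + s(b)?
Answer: -3011527 + √1649/865 ≈ -3.0115e+6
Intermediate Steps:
s(R) = -198 + R + √R/(-784 + R) (s(R) = √R/(-784 + R) + (-198 + R) = -198 + R + √R/(-784 + R))
(-1895257 + (-1506924 - 1*(-389203))) + s(b) = (-1895257 + (-1506924 - 1*(-389203))) + (155232 + √1649 + 1649² - 982*1649)/(-784 + 1649) = (-1895257 + (-1506924 + 389203)) + (155232 + √1649 + 2719201 - 1619318)/865 = (-1895257 - 1117721) + (1255115 + √1649)/865 = -3012978 + (1451 + √1649/865) = -3011527 + √1649/865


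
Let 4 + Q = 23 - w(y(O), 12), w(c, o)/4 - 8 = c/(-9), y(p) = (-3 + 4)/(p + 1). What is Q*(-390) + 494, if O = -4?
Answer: 50596/9 ≈ 5621.8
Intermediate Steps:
y(p) = 1/(1 + p)
w(c, o) = 32 - 4*c/9 (w(c, o) = 32 + 4*(c/(-9)) = 32 + 4*(c*(-⅑)) = 32 + 4*(-c/9) = 32 - 4*c/9)
Q = -355/27 (Q = -4 + (23 - (32 - 4/(9*(1 - 4)))) = -4 + (23 - (32 - 4/9/(-3))) = -4 + (23 - (32 - 4/9*(-⅓))) = -4 + (23 - (32 + 4/27)) = -4 + (23 - 1*868/27) = -4 + (23 - 868/27) = -4 - 247/27 = -355/27 ≈ -13.148)
Q*(-390) + 494 = -355/27*(-390) + 494 = 46150/9 + 494 = 50596/9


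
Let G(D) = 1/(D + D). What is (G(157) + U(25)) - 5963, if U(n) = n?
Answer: -1864531/314 ≈ -5938.0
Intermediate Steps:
G(D) = 1/(2*D)
(G(157) + U(25)) - 5963 = ((½)/157 + 25) - 5963 = ((½)*(1/157) + 25) - 5963 = (1/314 + 25) - 5963 = 7851/314 - 5963 = -1864531/314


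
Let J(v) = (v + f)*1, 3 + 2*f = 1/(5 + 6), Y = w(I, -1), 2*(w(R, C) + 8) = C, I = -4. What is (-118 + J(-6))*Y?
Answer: 11730/11 ≈ 1066.4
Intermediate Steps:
w(R, C) = -8 + C/2
Y = -17/2 (Y = -8 + (½)*(-1) = -8 - ½ = -17/2 ≈ -8.5000)
f = -16/11 (f = -3/2 + 1/(2*(5 + 6)) = -3/2 + (½)/11 = -3/2 + (½)*(1/11) = -3/2 + 1/22 = -16/11 ≈ -1.4545)
J(v) = -16/11 + v (J(v) = (v - 16/11)*1 = (-16/11 + v)*1 = -16/11 + v)
(-118 + J(-6))*Y = (-118 + (-16/11 - 6))*(-17/2) = (-118 - 82/11)*(-17/2) = -1380/11*(-17/2) = 11730/11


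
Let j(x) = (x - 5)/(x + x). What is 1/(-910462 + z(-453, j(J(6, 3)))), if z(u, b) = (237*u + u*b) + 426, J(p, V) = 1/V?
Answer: -1/1014226 ≈ -9.8597e-7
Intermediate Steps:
j(x) = (-5 + x)/(2*x) (j(x) = (-5 + x)/((2*x)) = (-5 + x)*(1/(2*x)) = (-5 + x)/(2*x))
z(u, b) = 426 + 237*u + b*u (z(u, b) = (237*u + b*u) + 426 = 426 + 237*u + b*u)
1/(-910462 + z(-453, j(J(6, 3)))) = 1/(-910462 + (426 + 237*(-453) + ((-5 + 1/3)/(2*(1/3)))*(-453))) = 1/(-910462 + (426 - 107361 + ((-5 + ⅓)/(2*(⅓)))*(-453))) = 1/(-910462 + (426 - 107361 + ((½)*3*(-14/3))*(-453))) = 1/(-910462 + (426 - 107361 - 7*(-453))) = 1/(-910462 + (426 - 107361 + 3171)) = 1/(-910462 - 103764) = 1/(-1014226) = -1/1014226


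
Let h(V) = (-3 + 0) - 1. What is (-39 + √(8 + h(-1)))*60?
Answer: -2220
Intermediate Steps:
h(V) = -4 (h(V) = -3 - 1 = -4)
(-39 + √(8 + h(-1)))*60 = (-39 + √(8 - 4))*60 = (-39 + √4)*60 = (-39 + 2)*60 = -37*60 = -2220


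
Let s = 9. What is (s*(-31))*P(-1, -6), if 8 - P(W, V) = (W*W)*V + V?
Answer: -5580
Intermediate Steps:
P(W, V) = 8 - V - V*W**2 (P(W, V) = 8 - ((W*W)*V + V) = 8 - (W**2*V + V) = 8 - (V*W**2 + V) = 8 - (V + V*W**2) = 8 + (-V - V*W**2) = 8 - V - V*W**2)
(s*(-31))*P(-1, -6) = (9*(-31))*(8 - 1*(-6) - 1*(-6)*(-1)**2) = -279*(8 + 6 - 1*(-6)*1) = -279*(8 + 6 + 6) = -279*20 = -5580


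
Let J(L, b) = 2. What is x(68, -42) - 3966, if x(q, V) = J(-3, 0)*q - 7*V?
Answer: -3536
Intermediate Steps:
x(q, V) = -7*V + 2*q (x(q, V) = 2*q - 7*V = -7*V + 2*q)
x(68, -42) - 3966 = (-7*(-42) + 2*68) - 3966 = (294 + 136) - 3966 = 430 - 3966 = -3536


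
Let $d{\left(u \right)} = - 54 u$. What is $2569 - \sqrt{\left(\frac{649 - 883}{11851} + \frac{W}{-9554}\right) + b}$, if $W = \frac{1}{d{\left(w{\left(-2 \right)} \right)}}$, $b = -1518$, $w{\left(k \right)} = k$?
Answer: $2569 - \frac{i \sqrt{6305258571110101050630}}{2038040172} \approx 2569.0 - 38.962 i$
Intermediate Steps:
$W = \frac{1}{108}$ ($W = \frac{1}{\left(-54\right) \left(-2\right)} = \frac{1}{108} \approx 0.0092593$)
$2569 - \sqrt{\left(\frac{649 - 883}{11851} + \frac{W}{-9554}\right) + b} = 2569 - \sqrt{\left(\frac{649 - 883}{11851} + \frac{1}{108 \left(-9554\right)}\right) - 1518} = 2569 - \sqrt{\left(\left(-234\right) \frac{1}{11851} + \frac{1}{108} \left(- \frac{1}{9554}\right)\right) - 1518} = 2569 - \sqrt{\left(- \frac{234}{11851} - \frac{1}{1031832}\right) - 1518} = 2569 - \sqrt{- \frac{241460539}{12228241032} - 1518} = 2569 - \sqrt{- \frac{18562711347115}{12228241032}} = 2569 - \frac{i \sqrt{6305258571110101050630}}{2038040172}$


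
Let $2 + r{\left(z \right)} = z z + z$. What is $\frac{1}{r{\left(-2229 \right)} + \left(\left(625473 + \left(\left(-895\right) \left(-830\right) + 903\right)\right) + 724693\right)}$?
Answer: $\frac{1}{7060129} \approx 1.4164 \cdot 10^{-7}$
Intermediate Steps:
$r{\left(z \right)} = -2 + z + z^{2}$ ($r{\left(z \right)} = -2 + \left(z z + z\right) = -2 + \left(z^{2} + z\right) = -2 + \left(z + z^{2}\right) = -2 + z + z^{2}$)
$\frac{1}{r{\left(-2229 \right)} + \left(\left(625473 + \left(\left(-895\right) \left(-830\right) + 903\right)\right) + 724693\right)} = \frac{1}{\left(-2 - 2229 + \left(-2229\right)^{2}\right) + \left(\left(625473 + \left(\left(-895\right) \left(-830\right) + 903\right)\right) + 724693\right)} = \frac{1}{\left(-2 - 2229 + 4968441\right) + \left(\left(625473 + \left(742850 + 903\right)\right) + 724693\right)} = \frac{1}{4966210 + \left(\left(625473 + 743753\right) + 724693\right)} = \frac{1}{4966210 + \left(1369226 + 724693\right)} = \frac{1}{4966210 + 2093919} = \frac{1}{7060129}$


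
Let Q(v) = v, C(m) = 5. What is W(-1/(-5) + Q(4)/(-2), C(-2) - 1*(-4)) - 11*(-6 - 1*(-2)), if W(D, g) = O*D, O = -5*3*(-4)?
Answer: -64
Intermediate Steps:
O = 60 (O = -15*(-4) = 60)
W(D, g) = 60*D
W(-1/(-5) + Q(4)/(-2), C(-2) - 1*(-4)) - 11*(-6 - 1*(-2)) = 60*(-1/(-5) + 4/(-2)) - 11*(-6 - 1*(-2)) = 60*(-1*(-⅕) + 4*(-½)) - 11*(-6 + 2) = 60*(⅕ - 2) - 11*(-4) = 60*(-9/5) + 44 = -108 + 44 = -64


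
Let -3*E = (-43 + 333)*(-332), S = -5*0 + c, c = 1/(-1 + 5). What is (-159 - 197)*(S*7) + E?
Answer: 94411/3 ≈ 31470.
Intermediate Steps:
c = 1/4 ≈ 0.25000
S = 1/4 (S = -5*0 + 1/4 = 0 + 1/4 = 1/4 ≈ 0.25000)
E = 96280/3 (E = -(-43 + 333)*(-332)/3 = -290*(-332)/3 = -1/3*(-96280) = 96280/3 ≈ 32093.)
(-159 - 197)*(S*7) + E = (-159 - 197)*((1/4)*7) + 96280/3 = -356*7/4 + 96280/3 = -623 + 96280/3 = 94411/3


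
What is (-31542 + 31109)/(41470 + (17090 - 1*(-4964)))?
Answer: -433/63524 ≈ -0.0068163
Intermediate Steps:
(-31542 + 31109)/(41470 + (17090 - 1*(-4964))) = -433/(41470 + (17090 + 4964)) = -433/(41470 + 22054) = -433/63524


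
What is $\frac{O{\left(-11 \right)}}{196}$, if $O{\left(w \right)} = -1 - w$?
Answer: $\frac{5}{98} \approx 0.05102$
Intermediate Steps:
$\frac{O{\left(-11 \right)}}{196} = \frac{-1 - -11}{196} = \left(-1 + 11\right) \frac{1}{196} = 10 \cdot \frac{1}{196} = \frac{5}{98}$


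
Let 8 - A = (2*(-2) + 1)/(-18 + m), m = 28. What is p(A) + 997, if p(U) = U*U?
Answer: 106589/100 ≈ 1065.9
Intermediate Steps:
A = 83/10 (A = 8 - (2*(-2) + 1)/(-18 + 28) = 8 - (-4 + 1)/10 = 8 - (-3)/10 = 8 - 1*(-3/10) = 8 + 3/10 = 83/10 ≈ 8.3000)
p(U) = U²
p(A) + 997 = (83/10)² + 997 = 6889/100 + 997 = 106589/100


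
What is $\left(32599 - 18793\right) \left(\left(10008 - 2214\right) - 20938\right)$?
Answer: $-181466064$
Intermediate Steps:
$\left(32599 - 18793\right) \left(\left(10008 - 2214\right) - 20938\right) = 13806 \left(7794 - 20938\right) = 13806 \left(-13144\right) = -181466064$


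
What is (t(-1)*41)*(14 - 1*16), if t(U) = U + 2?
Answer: -82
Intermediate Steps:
t(U) = 2 + U
(t(-1)*41)*(14 - 1*16) = ((2 - 1)*41)*(14 - 1*16) = (1*41)*(14 - 16) = 41*(-2) = -82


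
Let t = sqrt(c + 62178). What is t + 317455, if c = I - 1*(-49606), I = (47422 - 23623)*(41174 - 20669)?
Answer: 317455 + sqrt(488110279) ≈ 3.3955e+5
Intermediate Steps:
I = 487998495 (I = 23799*20505 = 487998495)
c = 488048101 (c = 487998495 - 1*(-49606) = 487998495 + 49606 = 488048101)
t = sqrt(488110279) (t = sqrt(488048101 + 62178) = sqrt(488110279) ≈ 22093.)
t + 317455 = sqrt(488110279) + 317455 = 317455 + sqrt(488110279)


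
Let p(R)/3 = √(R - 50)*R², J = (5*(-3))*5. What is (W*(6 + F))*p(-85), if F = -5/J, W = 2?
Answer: 788970*I*√15 ≈ 3.0557e+6*I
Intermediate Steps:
J = -75 (J = -15*5 = -75)
p(R) = 3*R²*√(-50 + R) (p(R) = 3*(√(R - 50)*R²) = 3*(√(-50 + R)*R²) = 3*(R²*√(-50 + R)) = 3*R²*√(-50 + R))
F = 1/15 (F = -5/(-75) = -5*(-1/75) = 1/15 ≈ 0.066667)
(W*(6 + F))*p(-85) = (2*(6 + 1/15))*(3*(-85)²*√(-50 - 85)) = (2*(91/15))*(3*7225*√(-135)) = 182*(3*7225*(3*I*√15))/15 = 182*(65025*I*√15)/15 = 788970*I*√15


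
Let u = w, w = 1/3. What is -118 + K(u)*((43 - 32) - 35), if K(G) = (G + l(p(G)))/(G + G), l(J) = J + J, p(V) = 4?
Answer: -418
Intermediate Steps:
w = 1/3 ≈ 0.33333
u = 1/3 ≈ 0.33333
l(J) = 2*J
K(G) = (8 + G)/(2*G) (K(G) = (G + 2*4)/(G + G) = (G + 8)/((2*G)) = (8 + G)*(1/(2*G)) = (8 + G)/(2*G))
-118 + K(u)*((43 - 32) - 35) = -118 + ((8 + 1/3)/(2*(1/3)))*((43 - 32) - 35) = -118 + ((1/2)*3*(25/3))*(11 - 35) = -118 + (25/2)*(-24) = -118 - 300 = -418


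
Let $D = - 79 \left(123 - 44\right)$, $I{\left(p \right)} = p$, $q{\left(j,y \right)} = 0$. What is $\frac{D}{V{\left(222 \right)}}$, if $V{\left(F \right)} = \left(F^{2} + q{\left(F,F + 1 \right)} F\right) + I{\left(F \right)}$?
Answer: $- \frac{6241}{49506} \approx -0.12607$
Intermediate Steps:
$D = -6241$ ($D = \left(-79\right) 79 = -6241$)
$V{\left(F \right)} = F + F^{2}$ ($V{\left(F \right)} = \left(F^{2} + 0 F\right) + F = \left(F^{2} + 0\right) + F = F^{2} + F = F + F^{2}$)
$\frac{D}{V{\left(222 \right)}} = - \frac{6241}{222 \left(1 + 222\right)} = - \frac{6241}{222 \cdot 223} = - \frac{6241}{49506}$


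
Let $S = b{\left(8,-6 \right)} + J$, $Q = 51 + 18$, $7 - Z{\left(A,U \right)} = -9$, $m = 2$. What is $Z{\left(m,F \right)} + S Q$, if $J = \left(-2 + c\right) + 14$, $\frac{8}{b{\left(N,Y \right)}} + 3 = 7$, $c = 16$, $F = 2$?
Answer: $2086$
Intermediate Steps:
$Z{\left(A,U \right)} = 16$ ($Z{\left(A,U \right)} = 7 - -9 = 7 + 9 = 16$)
$b{\left(N,Y \right)} = 2$ ($b{\left(N,Y \right)} = \frac{8}{-3 + 7} = \frac{8}{4} = 8 \cdot \frac{1}{4} = 2$)
$J = 28$ ($J = \left(-2 + 16\right) + 14 = 14 + 14 = 28$)
$Q = 69$
$S = 30$ ($S = 2 + 28 = 30$)
$Z{\left(m,F \right)} + S Q = 16 + 30 \cdot 69 = 16 + 2070 = 2086$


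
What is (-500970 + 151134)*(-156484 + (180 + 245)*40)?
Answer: 48796524624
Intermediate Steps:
(-500970 + 151134)*(-156484 + (180 + 245)*40) = -349836*(-156484 + 425*40) = -349836*(-156484 + 17000) = -349836*(-139484) = 48796524624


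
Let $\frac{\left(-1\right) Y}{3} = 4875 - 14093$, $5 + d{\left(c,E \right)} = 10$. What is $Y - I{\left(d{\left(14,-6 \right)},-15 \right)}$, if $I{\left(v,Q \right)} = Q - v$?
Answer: $27674$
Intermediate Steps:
$d{\left(c,E \right)} = 5$ ($d{\left(c,E \right)} = -5 + 10 = 5$)
$Y = 27654$ ($Y = - 3 \left(4875 - 14093\right) = \left(-3\right) \left(-9218\right) = 27654$)
$Y - I{\left(d{\left(14,-6 \right)},-15 \right)} = 27654 - \left(-15 - 5\right) = 27654 - -20 = 27654 + 20 = 27674$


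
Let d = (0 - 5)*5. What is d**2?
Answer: 625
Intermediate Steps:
d = -25 (d = -5*5 = -25)
d**2 = (-25)**2 = 625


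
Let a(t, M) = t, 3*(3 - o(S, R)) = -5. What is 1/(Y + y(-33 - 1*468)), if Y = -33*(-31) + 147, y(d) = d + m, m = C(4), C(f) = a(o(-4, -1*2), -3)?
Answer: 3/2021 ≈ 0.0014844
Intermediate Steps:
o(S, R) = 14/3 (o(S, R) = 3 - 1/3*(-5) = 3 + 5/3 = 14/3)
C(f) = 14/3
m = 14/3 ≈ 4.6667
y(d) = 14/3 + d (y(d) = d + 14/3 = 14/3 + d)
Y = 1170 (Y = 1023 + 147 = 1170)
1/(Y + y(-33 - 1*468)) = 1/(1170 + (14/3 + (-33 - 1*468))) = 1/(1170 + (14/3 + (-33 - 468))) = 1/(1170 + (14/3 - 501)) = 1/(1170 - 1489/3) = 1/(2021/3) = 3/2021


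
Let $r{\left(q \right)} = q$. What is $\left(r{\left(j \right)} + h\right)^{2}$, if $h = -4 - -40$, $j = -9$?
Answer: $729$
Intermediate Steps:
$h = 36$ ($h = -4 + 40 = 36$)
$\left(r{\left(j \right)} + h\right)^{2} = \left(-9 + 36\right)^{2} = 27^{2} = 729$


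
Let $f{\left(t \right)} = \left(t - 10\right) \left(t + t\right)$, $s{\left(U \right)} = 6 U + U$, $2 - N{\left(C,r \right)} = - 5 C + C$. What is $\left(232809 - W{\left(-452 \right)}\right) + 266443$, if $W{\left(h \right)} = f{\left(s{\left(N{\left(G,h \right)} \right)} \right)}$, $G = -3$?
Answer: $488052$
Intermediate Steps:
$N{\left(C,r \right)} = 2 + 4 C$ ($N{\left(C,r \right)} = 2 - \left(- 5 C + C\right) = 2 - - 4 C = 2 + 4 C$)
$s{\left(U \right)} = 7 U$
$f{\left(t \right)} = 2 t \left(-10 + t\right)$ ($f{\left(t \right)} = \left(-10 + t\right) 2 t = 2 t \left(-10 + t\right)$)
$W{\left(h \right)} = 11200$ ($W{\left(h \right)} = 2 \cdot 7 \left(2 + 4 \left(-3\right)\right) \left(-10 + 7 \left(2 + 4 \left(-3\right)\right)\right) = 2 \cdot 7 \left(2 - 12\right) \left(-10 + 7 \left(2 - 12\right)\right) = 2 \cdot 7 \left(-10\right) \left(-10 + 7 \left(-10\right)\right) = 2 \left(-70\right) \left(-10 - 70\right) = 2 \left(-70\right) \left(-80\right) = 11200$)
$\left(232809 - W{\left(-452 \right)}\right) + 266443 = \left(232809 - 11200\right) + 266443 = 221609 + 266443 = 488052$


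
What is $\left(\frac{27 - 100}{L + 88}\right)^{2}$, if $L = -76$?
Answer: $\frac{5329}{144} \approx 37.007$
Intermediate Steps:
$\left(\frac{27 - 100}{L + 88}\right)^{2} = \left(\frac{27 - 100}{-76 + 88}\right)^{2} = \left(- \frac{73}{12}\right)^{2} = \frac{5329}{144}$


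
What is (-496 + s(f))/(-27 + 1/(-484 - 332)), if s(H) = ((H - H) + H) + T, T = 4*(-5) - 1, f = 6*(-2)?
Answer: 431664/22033 ≈ 19.592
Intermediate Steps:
f = -12
T = -21 (T = -20 - 1 = -21)
s(H) = -21 + H (s(H) = ((H - H) + H) - 21 = (0 + H) - 21 = H - 21 = -21 + H)
(-496 + s(f))/(-27 + 1/(-484 - 332)) = (-496 + (-21 - 12))/(-27 + 1/(-484 - 332)) = (-496 - 33)/(-27 + 1/(-816)) = -529/(-27 - 1/816) = -529/(-22033/816) = -529*(-816/22033) = 431664/22033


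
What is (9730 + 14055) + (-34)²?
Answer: 24941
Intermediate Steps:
(9730 + 14055) + (-34)² = 23785 + 1156 = 24941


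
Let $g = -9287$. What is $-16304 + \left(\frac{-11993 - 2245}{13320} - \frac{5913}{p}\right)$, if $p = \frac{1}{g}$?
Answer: $\frac{40624317189}{740} \approx 5.4898 \cdot 10^{7}$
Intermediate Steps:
$p = - \frac{1}{9287}$ ($p = \frac{1}{-9287} = - \frac{1}{9287} \approx -0.00010768$)
$-16304 + \left(\frac{-11993 - 2245}{13320} - \frac{5913}{p}\right) = -16304 + \left(\frac{-11993 - 2245}{13320} - \frac{5913}{- \frac{1}{9287}}\right) = -16304 + \left(\left(-11993 - 2245\right) \frac{1}{13320} - -54914031\right) = -16304 + \left(\left(-14238\right) \frac{1}{13320} + 54914031\right) = -16304 + \left(- \frac{791}{740} + 54914031\right) = -16304 + \frac{40636382149}{740} = \frac{40624317189}{740}$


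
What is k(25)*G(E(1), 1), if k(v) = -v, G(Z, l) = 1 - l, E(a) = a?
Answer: 0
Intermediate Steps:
k(25)*G(E(1), 1) = (-1*25)*(1 - 1*1) = -25*(1 - 1) = -25*0 = 0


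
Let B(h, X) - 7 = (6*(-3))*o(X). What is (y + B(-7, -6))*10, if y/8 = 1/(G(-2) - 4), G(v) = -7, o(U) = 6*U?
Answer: 71970/11 ≈ 6542.7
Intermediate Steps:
B(h, X) = 7 - 108*X (B(h, X) = 7 + (6*(-3))*(6*X) = 7 - 108*X)
y = -8/11 (y = 8/(-7 - 4) = 8/(-11) = 8*(-1/11) = -8/11 ≈ -0.72727)
(y + B(-7, -6))*10 = (-8/11 + (7 - 108*(-6)))*10 = (-8/11 + (7 + 648))*10 = (-8/11 + 655)*10 = (7197/11)*10 = 71970/11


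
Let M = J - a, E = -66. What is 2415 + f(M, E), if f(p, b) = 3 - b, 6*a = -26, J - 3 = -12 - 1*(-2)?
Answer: 2484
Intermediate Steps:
J = -7 (J = 3 + (-12 - 1*(-2)) = 3 + (-12 + 2) = 3 - 10 = -7)
a = -13/3 (a = (⅙)*(-26) = -13/3 ≈ -4.3333)
M = -8/3 (M = -7 - 1*(-13/3) = -7 + 13/3 = -8/3 ≈ -2.6667)
2415 + f(M, E) = 2415 + (3 - 1*(-66)) = 2415 + (3 + 66) = 2415 + 69 = 2484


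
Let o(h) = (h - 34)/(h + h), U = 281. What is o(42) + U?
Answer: 5903/21 ≈ 281.10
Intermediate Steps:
o(h) = (-34 + h)/(2*h) (o(h) = (-34 + h)/((2*h)) = (-34 + h)*(1/(2*h)) = (-34 + h)/(2*h))
o(42) + U = (1/2)*(-34 + 42)/42 + 281 = (1/2)*(1/42)*8 + 281 = 2/21 + 281 = 5903/21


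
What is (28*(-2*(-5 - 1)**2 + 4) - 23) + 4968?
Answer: 3041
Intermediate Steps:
(28*(-2*(-5 - 1)**2 + 4) - 23) + 4968 = (28*(-2*(-6)**2 + 4) - 23) + 4968 = (28*(-2*36 + 4) - 23) + 4968 = (28*(-72 + 4) - 23) + 4968 = (28*(-68) - 23) + 4968 = (-1904 - 23) + 4968 = -1927 + 4968 = 3041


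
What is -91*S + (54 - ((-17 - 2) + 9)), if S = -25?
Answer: 2339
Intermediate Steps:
-91*S + (54 - ((-17 - 2) + 9)) = -91*(-25) + (54 - ((-17 - 2) + 9)) = 2275 + (54 - (-19 + 9)) = 2275 + (54 - 1*(-10)) = 2275 + (54 + 10) = 2275 + 64 = 2339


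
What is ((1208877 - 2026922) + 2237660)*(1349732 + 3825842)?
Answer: 7347322484010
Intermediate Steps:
((1208877 - 2026922) + 2237660)*(1349732 + 3825842) = (-818045 + 2237660)*5175574 = 1419615*5175574 = 7347322484010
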